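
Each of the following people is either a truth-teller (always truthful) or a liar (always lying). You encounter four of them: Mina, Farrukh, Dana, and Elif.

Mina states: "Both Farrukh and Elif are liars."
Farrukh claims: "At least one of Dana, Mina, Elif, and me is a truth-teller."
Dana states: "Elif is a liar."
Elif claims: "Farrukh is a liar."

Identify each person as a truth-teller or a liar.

Consider Mina. Suppose Mina is a truth-teller.
Then no assignment of the remaining roles makes every statement match its speaker's type — contradiction.
So Mina is a liar.
Consider Farrukh. Suppose Farrukh is a liar.
Then no assignment of the remaining roles makes every statement match its speaker's type — contradiction.
So Farrukh is a truth-teller.
With that fixed, Elif's statement is false, so Elif is a liar.
With that fixed, Dana's statement is true, so Dana is a truth-teller.

Mina: liar, Farrukh: truth-teller, Dana: truth-teller, Elif: liar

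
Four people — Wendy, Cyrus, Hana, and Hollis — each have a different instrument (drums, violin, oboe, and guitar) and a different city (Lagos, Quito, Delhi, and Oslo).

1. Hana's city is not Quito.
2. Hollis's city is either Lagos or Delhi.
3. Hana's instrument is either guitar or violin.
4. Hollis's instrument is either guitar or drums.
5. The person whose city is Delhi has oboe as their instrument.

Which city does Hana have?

Clue 1 rules out Quito for Hana's city.
With clues 1–5, Delhi and Lagos are impossible for Hana's city.
That leaves Oslo.

Oslo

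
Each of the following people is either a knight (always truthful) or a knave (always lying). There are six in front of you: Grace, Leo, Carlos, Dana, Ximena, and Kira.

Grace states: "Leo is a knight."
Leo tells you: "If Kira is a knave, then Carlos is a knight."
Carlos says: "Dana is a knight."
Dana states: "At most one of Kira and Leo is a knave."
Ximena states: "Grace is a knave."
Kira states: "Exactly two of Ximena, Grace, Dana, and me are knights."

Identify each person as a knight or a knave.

Grace: knave, Leo: knave, Carlos: knave, Dana: knave, Ximena: knight, Kira: knave

Consider Grace. Suppose Grace is a knight.
Then no assignment of the remaining roles makes every statement match its speaker's type — contradiction.
So Grace is a knave.
With that fixed, Ximena's statement is true, so Ximena is a knight.
Consider Leo. Suppose Leo is a knight.
Then Grace's statement comes out true, contradicting Grace being a knave.
So Leo is a knave.
Consider Carlos. Suppose Carlos is a knight.
Then Leo's statement comes out true, contradicting Leo being a knave.
So Carlos is a knave.
Consider Dana. Suppose Dana is a knight.
Then Carlos's statement comes out true, contradicting Carlos being a knave.
So Dana is a knave.
Consider Kira. Suppose Kira is a knight.
Then Leo's statement comes out true, contradicting Leo being a knave.
So Kira is a knave.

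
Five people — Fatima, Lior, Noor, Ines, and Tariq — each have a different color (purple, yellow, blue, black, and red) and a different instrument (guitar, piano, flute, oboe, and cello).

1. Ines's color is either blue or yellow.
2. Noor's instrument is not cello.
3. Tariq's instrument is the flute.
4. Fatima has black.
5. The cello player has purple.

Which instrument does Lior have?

With clues 1–3, flute is impossible for Lior's instrument.
With clues 1–5, guitar, oboe, and piano are impossible for Lior's instrument.
That leaves cello.

cello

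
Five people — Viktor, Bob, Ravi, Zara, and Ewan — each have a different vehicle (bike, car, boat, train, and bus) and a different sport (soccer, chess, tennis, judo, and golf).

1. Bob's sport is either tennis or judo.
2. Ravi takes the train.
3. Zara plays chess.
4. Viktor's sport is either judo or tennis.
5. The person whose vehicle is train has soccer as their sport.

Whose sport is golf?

Clue 1 rules out Bob for the one with sport golf.
With clues 1–3, Zara is impossible for the one with sport golf.
With clues 1–4, Viktor is impossible for the one with sport golf.
With clues 1–5, Ravi is impossible for the one with sport golf.
That leaves Ewan.

Ewan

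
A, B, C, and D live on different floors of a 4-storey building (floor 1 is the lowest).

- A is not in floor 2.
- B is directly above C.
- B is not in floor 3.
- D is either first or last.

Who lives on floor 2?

With clue 1, A is ruled out for floor 2.
With clues 1–3, C is ruled out for floor 2.
With clues 1–4, D is ruled out for floor 2.
So floor 2 is B.

B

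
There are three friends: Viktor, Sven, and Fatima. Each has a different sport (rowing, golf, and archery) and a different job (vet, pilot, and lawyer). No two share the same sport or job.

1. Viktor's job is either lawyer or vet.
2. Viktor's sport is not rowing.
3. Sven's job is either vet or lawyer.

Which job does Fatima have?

With clues 1–3, lawyer and vet are impossible for Fatima's job.
That leaves pilot.

pilot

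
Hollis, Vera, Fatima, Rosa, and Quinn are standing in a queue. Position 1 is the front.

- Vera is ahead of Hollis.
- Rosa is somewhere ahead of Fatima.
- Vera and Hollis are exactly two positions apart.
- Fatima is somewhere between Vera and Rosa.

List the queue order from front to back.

From clue 1: Hollis is in {2,3,4,5}.
From clues 1–3: Hollis is in {3,4,5}.
From clues 1–4: Rosa → position 1, Fatima → position 2, Vera → position 3, Quinn → position 4, Hollis → position 5.

Rosa, Fatima, Vera, Quinn, Hollis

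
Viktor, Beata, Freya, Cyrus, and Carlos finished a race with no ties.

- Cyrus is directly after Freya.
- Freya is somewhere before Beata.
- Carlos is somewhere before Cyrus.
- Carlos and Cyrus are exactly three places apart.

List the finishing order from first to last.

From clue 1: Freya is in {1,2,3,4}.
From clues 1–2: Beata is in {3,4,5}.
From clues 1–3: Beata is in {4,5}.
From clues 1–4: Carlos → place 1, Viktor → place 2, Freya → place 3, Cyrus → place 4, Beata → place 5.

Carlos, Viktor, Freya, Cyrus, Beata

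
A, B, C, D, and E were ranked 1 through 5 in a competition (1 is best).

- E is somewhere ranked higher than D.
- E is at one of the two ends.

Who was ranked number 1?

With clue 1, D is ruled out for rank 1.
With clues 1–2, A, B, and C are ruled out for rank 1.
So rank 1 is E.

E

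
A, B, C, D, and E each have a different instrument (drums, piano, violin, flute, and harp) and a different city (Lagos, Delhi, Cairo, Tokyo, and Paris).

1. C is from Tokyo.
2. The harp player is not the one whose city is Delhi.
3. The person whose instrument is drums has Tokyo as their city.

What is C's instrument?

With clues 1–3, flute, harp, piano, and violin are impossible for C's instrument.
That leaves drums.

drums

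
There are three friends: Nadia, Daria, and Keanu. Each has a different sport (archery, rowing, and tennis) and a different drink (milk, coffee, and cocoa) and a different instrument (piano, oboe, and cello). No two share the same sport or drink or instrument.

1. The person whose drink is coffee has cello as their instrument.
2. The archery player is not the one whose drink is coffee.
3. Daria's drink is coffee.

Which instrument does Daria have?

cello

With clues 1–3, oboe and piano are impossible for Daria's instrument.
That leaves cello.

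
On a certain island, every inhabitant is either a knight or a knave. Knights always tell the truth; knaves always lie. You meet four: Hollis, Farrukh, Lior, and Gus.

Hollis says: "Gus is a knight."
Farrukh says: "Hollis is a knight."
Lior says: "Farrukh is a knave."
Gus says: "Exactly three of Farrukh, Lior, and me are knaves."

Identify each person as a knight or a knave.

Consider Hollis. Suppose Hollis is a knight.
Then no assignment of the remaining roles makes every statement match its speaker's type — contradiction.
So Hollis is a knave.
With that fixed, Farrukh's statement is false, so Farrukh is a knave.
With that fixed, Lior's statement is true, so Lior is a knight.
With that fixed, Gus's statement is false, so Gus is a knave.

Hollis: knave, Farrukh: knave, Lior: knight, Gus: knave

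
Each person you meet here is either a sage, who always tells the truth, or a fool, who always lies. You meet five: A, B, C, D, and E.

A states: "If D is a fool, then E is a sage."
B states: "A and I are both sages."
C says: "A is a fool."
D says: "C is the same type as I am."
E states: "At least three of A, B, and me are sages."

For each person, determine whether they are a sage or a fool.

Consider A. Suppose A is a sage.
Then no assignment of the remaining roles makes every statement match its speaker's type — contradiction.
So A is a fool.
With that fixed, B's statement is false, so B is a fool.
With that fixed, C's statement is true, so C is a sage.
With that fixed, E's statement is false, so E is a fool.
Consider D. Suppose D is a sage.
Then A's statement comes out true, contradicting A being a fool.
So D is a fool.

A: fool, B: fool, C: sage, D: fool, E: fool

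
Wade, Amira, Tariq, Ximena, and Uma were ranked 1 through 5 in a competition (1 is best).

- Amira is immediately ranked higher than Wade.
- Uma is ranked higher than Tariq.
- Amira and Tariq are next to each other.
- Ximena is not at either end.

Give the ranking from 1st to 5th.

Uma, Ximena, Tariq, Amira, Wade

From clue 1: Wade is in {2,3,4,5}.
From clues 1–3: Wade is in {4,5}.
From clues 1–4: Uma → rank 1, Ximena → rank 2, Tariq → rank 3, Amira → rank 4, Wade → rank 5.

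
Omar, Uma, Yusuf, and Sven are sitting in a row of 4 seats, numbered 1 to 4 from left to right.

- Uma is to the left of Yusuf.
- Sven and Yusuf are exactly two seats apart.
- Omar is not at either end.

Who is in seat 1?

With clue 1, Yusuf is ruled out for seat 1.
With clues 1–3, Omar and Sven are ruled out for seat 1.
So seat 1 is Uma.

Uma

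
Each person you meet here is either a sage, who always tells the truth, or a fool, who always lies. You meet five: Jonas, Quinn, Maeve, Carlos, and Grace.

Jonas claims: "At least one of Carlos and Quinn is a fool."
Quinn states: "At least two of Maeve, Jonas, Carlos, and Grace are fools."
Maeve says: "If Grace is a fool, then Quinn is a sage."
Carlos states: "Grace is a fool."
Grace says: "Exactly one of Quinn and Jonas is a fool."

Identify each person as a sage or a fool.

Consider Jonas. Suppose Jonas is a fool.
Then no assignment of the remaining roles makes every statement match its speaker's type — contradiction.
So Jonas is a sage.
Consider Quinn. Suppose Quinn is a sage.
Then no assignment of the remaining roles makes every statement match its speaker's type — contradiction.
So Quinn is a fool.
With that fixed, Grace's statement is true, so Grace is a sage.
With that fixed, Maeve's statement is true, so Maeve is a sage.
With that fixed, Carlos's statement is false, so Carlos is a fool.

Jonas: sage, Quinn: fool, Maeve: sage, Carlos: fool, Grace: sage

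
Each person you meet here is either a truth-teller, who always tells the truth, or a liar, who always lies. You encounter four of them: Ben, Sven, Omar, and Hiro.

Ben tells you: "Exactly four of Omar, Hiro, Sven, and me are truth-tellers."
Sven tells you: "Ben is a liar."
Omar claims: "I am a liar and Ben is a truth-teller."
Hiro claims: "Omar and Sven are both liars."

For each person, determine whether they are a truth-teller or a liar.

Ben: liar, Sven: truth-teller, Omar: liar, Hiro: liar

Consider Ben. Suppose Ben is a truth-teller.
Then whichever role Omar has, Omar's statement has the wrong truth value — contradiction.
So Ben is a liar.
With that fixed, Sven's statement is true, so Sven is a truth-teller.
With that fixed, Omar's statement is false, so Omar is a liar.
With that fixed, Hiro's statement is false, so Hiro is a liar.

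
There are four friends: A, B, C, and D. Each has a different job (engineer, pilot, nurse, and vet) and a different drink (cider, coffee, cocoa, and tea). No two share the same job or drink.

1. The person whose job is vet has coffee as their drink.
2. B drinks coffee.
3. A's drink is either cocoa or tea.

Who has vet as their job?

B

With clues 1–2, A, C, and D are impossible for the one with job vet.
That leaves B.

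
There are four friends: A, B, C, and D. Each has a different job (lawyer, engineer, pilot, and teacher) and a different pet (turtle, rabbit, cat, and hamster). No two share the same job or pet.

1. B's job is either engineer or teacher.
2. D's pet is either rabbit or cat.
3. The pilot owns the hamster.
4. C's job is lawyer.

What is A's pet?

With clues 1–4, cat, rabbit, and turtle are impossible for A's pet.
That leaves hamster.

hamster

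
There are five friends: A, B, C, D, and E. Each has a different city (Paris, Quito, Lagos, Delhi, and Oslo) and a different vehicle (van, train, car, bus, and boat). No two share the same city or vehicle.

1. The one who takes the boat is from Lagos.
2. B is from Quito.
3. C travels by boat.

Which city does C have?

With clues 1–2, Quito is impossible for C's city.
With clues 1–3, Delhi, Oslo, and Paris are impossible for C's city.
That leaves Lagos.

Lagos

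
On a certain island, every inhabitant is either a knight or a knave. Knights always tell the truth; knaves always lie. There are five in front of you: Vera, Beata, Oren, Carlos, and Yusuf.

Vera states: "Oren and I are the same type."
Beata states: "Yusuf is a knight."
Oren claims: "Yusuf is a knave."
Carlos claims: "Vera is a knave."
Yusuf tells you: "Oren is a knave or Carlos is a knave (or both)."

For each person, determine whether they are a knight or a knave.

Consider Vera. Suppose Vera is a knight.
Then no assignment of the remaining roles makes every statement match its speaker's type — contradiction.
So Vera is a knave.
With that fixed, Carlos's statement is true, so Carlos is a knight.
Consider Beata. Suppose Beata is a knight.
Then no assignment of the remaining roles makes every statement match its speaker's type — contradiction.
So Beata is a knave.
Consider Oren. Suppose Oren is a knave.
Then Vera's statement comes out true, contradicting Vera being a knave.
So Oren is a knight.
With that fixed, Yusuf's statement is false, so Yusuf is a knave.

Vera: knave, Beata: knave, Oren: knight, Carlos: knight, Yusuf: knave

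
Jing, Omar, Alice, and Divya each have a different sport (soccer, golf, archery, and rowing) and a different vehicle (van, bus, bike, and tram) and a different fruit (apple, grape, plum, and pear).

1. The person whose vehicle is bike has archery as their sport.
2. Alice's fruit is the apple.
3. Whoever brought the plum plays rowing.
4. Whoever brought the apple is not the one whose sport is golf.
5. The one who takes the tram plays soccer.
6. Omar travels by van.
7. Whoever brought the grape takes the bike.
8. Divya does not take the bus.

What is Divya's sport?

With clues 1–7, soccer is impossible for Divya's sport.
With clues 1–8, golf and rowing are impossible for Divya's sport.
That leaves archery.

archery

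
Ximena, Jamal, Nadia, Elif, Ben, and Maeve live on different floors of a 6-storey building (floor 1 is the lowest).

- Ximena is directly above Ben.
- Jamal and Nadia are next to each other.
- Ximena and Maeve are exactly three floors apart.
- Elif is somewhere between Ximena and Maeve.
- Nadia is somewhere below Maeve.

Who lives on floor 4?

Elif

With clues 1–3, Ben and Maeve are ruled out for floor 4.
With clues 1–4, Jamal and Nadia are ruled out for floor 4.
With clues 1–5, Ximena is ruled out for floor 4.
So floor 4 is Elif.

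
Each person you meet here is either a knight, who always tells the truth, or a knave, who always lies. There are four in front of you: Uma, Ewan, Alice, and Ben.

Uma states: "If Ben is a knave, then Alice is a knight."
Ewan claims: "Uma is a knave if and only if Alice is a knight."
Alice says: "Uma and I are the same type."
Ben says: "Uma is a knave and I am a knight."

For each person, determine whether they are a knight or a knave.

Consider Uma. Suppose Uma is a knave.
Then whichever role Alice has, Alice's statement has the wrong truth value — contradiction.
So Uma is a knight.
With that fixed, Ben's statement is false, so Ben is a knave.
Consider Ewan. Suppose Ewan is a knight.
Then no assignment of the remaining roles makes every statement match its speaker's type — contradiction.
So Ewan is a knave.
Consider Alice. Suppose Alice is a knave.
Then Uma's statement comes out false, contradicting Uma being a knight.
So Alice is a knight.

Uma: knight, Ewan: knave, Alice: knight, Ben: knave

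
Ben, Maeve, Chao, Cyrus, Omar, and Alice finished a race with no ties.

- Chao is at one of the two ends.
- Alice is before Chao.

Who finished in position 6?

Chao

With clues 1–2, Alice, Ben, Cyrus, Maeve, and Omar are ruled out for place 6.
So place 6 is Chao.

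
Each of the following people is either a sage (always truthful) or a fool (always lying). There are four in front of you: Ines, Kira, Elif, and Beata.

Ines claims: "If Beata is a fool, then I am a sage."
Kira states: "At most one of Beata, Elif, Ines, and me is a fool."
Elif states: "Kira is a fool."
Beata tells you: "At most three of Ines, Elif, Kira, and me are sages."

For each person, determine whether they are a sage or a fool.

Consider Ines. Suppose Ines is a fool.
Then no assignment of the remaining roles makes every statement match its speaker's type — contradiction.
So Ines is a sage.
Consider Kira. Suppose Kira is a fool.
Then no assignment of the remaining roles makes every statement match its speaker's type — contradiction.
So Kira is a sage.
With that fixed, Elif's statement is false, so Elif is a fool.
With that fixed, Beata's statement is true, so Beata is a sage.

Ines: sage, Kira: sage, Elif: fool, Beata: sage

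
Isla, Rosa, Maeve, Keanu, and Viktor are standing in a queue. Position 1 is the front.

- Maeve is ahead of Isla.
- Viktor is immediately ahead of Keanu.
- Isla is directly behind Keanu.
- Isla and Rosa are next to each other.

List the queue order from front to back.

From clue 1: Isla is in {2,3,4,5}.
From clues 1–3: Isla is in {4,5}.
From clues 1–4: Maeve → position 1, Viktor → position 2, Keanu → position 3, Isla → position 4, Rosa → position 5.

Maeve, Viktor, Keanu, Isla, Rosa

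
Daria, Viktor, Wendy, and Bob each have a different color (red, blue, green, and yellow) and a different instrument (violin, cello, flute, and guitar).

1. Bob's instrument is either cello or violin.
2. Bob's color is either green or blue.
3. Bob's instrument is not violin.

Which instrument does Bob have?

Clue 1 rules out flute and guitar for Bob's instrument.
With clues 1–3, violin is impossible for Bob's instrument.
That leaves cello.

cello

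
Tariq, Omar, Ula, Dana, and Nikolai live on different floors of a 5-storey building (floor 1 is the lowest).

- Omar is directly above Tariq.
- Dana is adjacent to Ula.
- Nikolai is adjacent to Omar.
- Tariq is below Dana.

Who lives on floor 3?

Nikolai

With clues 1–3, Dana, Omar, and Ula are ruled out for floor 3.
With clues 1–4, Tariq is ruled out for floor 3.
So floor 3 is Nikolai.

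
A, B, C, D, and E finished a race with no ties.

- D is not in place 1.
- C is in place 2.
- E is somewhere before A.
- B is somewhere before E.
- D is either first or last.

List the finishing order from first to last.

B, C, E, A, D

From clue 1: D is in {2,3,4,5}.
From clues 1–2: C → place 2.
From clues 1–3: A is in {3,4,5}.
From clues 1–4: B → place 1.
From clues 1–5: E → place 3, A → place 4, D → place 5.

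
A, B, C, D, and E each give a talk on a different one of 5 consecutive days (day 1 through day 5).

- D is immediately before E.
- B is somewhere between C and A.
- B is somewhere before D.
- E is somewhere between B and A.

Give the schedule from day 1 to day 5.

From clue 1: D is in {1,2,3,4}.
From clues 1–2: B is in {2,4}.
From clues 1–3: B → day 2.
From clues 1–4: C → day 1, D → day 3, E → day 4, A → day 5.

C, B, D, E, A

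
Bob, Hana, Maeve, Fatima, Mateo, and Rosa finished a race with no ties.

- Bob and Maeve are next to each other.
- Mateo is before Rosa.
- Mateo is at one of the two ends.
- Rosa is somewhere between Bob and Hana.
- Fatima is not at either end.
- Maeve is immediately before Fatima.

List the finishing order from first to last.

From clues 1–2: Mateo is in {1,2,3,4,5}.
From clues 1–3: Mateo → place 1.
From clues 1–4: Rosa is in {3,4,5}.
From clues 1–5: Hana is in {2,3,6}.
From clues 1–6: Bob → place 2, Maeve → place 3, Fatima → place 4, Rosa → place 5, Hana → place 6.

Mateo, Bob, Maeve, Fatima, Rosa, Hana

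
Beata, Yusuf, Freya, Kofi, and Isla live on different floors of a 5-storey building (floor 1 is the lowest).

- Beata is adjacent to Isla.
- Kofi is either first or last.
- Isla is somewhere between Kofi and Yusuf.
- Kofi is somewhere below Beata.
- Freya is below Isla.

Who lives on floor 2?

Freya

With clues 1–2, Kofi is ruled out for floor 2.
With clues 1–4, Yusuf is ruled out for floor 2.
With clues 1–5, Beata and Isla are ruled out for floor 2.
So floor 2 is Freya.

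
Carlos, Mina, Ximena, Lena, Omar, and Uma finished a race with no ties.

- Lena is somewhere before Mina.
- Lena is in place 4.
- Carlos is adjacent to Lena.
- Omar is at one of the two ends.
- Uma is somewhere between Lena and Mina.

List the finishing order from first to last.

From clue 1: Mina is in {2,3,4,5,6}.
From clues 1–2: Lena → place 4.
From clues 1–3: Carlos is in {3,5}.
From clues 1–5: Omar → place 1, Ximena → place 2, Carlos → place 3, Uma → place 5, Mina → place 6.

Omar, Ximena, Carlos, Lena, Uma, Mina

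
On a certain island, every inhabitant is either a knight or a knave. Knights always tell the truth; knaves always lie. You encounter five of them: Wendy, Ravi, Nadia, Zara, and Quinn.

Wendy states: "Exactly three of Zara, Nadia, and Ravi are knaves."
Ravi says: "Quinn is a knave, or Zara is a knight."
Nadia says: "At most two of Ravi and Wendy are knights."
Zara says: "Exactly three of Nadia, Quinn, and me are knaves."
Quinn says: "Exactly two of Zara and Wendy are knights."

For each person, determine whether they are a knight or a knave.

Wendy: knave, Ravi: knight, Nadia: knight, Zara: knave, Quinn: knave

Regardless of anyone's role, Nadia's statement is true, so Nadia is a knight.
With that fixed, Zara's statement is false, so Zara is a knave.
With that fixed, Quinn's statement is false, so Quinn is a knave.
With that fixed, Wendy's statement is false, so Wendy is a knave.
With that fixed, Ravi's statement is true, so Ravi is a knight.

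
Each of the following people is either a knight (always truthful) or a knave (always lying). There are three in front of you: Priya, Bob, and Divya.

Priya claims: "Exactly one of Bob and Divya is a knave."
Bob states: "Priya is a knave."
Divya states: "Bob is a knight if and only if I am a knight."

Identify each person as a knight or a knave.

Consider Priya. Suppose Priya is a knight.
Then no assignment of the remaining roles makes every statement match its speaker's type — contradiction.
So Priya is a knave.
With that fixed, Bob's statement is true, so Bob is a knight.
Consider Divya. Suppose Divya is a knave.
Then Priya's statement comes out true, contradicting Priya being a knave.
So Divya is a knight.

Priya: knave, Bob: knight, Divya: knight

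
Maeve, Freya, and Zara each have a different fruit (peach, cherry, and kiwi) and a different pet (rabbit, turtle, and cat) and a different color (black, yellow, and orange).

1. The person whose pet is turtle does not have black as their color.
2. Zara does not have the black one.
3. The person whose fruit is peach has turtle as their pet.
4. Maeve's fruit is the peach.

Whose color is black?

With clues 1–2, Zara is impossible for the one with color black.
With clues 1–4, Maeve is impossible for the one with color black.
That leaves Freya.

Freya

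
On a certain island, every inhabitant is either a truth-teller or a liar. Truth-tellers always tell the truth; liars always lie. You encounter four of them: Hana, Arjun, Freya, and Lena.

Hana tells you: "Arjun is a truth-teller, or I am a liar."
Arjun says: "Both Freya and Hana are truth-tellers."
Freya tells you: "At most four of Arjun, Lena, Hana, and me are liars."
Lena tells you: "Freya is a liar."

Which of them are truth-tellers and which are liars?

Regardless of anyone's role, Freya's statement is true, so Freya is a truth-teller.
With that fixed, Lena's statement is false, so Lena is a liar.
Consider Hana. Suppose Hana is a liar.
Then Hana's own statement would have to be false, but it can't be — contradiction.
So Hana is a truth-teller.
With that fixed, Arjun's statement is true, so Arjun is a truth-teller.

Hana: truth-teller, Arjun: truth-teller, Freya: truth-teller, Lena: liar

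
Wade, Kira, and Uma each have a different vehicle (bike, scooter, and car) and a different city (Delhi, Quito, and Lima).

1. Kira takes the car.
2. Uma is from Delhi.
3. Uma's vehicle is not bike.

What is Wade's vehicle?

bike

Clue 1 rules out car for Wade's vehicle.
With clues 1–3, scooter is impossible for Wade's vehicle.
That leaves bike.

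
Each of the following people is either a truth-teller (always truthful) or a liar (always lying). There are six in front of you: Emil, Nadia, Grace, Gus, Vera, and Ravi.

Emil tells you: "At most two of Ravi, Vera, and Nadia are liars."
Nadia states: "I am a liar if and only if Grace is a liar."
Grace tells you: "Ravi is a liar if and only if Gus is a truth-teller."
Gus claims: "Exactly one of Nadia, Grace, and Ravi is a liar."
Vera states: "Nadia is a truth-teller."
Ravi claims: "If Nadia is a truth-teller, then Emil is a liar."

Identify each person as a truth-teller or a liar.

Consider Emil. Suppose Emil is a liar.
Then no assignment of the remaining roles makes every statement match its speaker's type — contradiction.
So Emil is a truth-teller.
Consider Nadia. Suppose Nadia is a liar.
Then no assignment of the remaining roles makes every statement match its speaker's type — contradiction.
So Nadia is a truth-teller.
With that fixed, Vera's statement is true, so Vera is a truth-teller.
With that fixed, Ravi's statement is false, so Ravi is a liar.
Consider Grace. Suppose Grace is a liar.
Then Nadia's statement comes out false, contradicting Nadia being a truth-teller.
So Grace is a truth-teller.
With that fixed, Gus's statement is true, so Gus is a truth-teller.

Emil: truth-teller, Nadia: truth-teller, Grace: truth-teller, Gus: truth-teller, Vera: truth-teller, Ravi: liar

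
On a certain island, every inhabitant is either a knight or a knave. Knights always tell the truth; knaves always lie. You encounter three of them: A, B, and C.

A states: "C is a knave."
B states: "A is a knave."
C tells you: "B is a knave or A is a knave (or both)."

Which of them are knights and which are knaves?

A: knave, B: knight, C: knight

Consider A. Suppose A is a knight.
Then no assignment of the remaining roles makes every statement match its speaker's type — contradiction.
So A is a knave.
With that fixed, B's statement is true, so B is a knight.
With that fixed, C's statement is true, so C is a knight.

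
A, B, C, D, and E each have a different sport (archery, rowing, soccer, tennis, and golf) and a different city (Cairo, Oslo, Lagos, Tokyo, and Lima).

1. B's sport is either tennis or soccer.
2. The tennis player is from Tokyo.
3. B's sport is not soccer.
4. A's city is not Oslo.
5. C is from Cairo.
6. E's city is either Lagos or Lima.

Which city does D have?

With clues 1–3, Tokyo is impossible for D's city.
With clues 1–5, Cairo is impossible for D's city.
With clues 1–6, Lagos and Lima are impossible for D's city.
That leaves Oslo.

Oslo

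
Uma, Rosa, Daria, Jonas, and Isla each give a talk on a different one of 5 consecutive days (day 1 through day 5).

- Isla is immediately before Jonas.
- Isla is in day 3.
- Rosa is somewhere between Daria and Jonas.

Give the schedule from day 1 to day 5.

Daria, Rosa, Isla, Jonas, Uma

From clue 1: Jonas is in {2,3,4,5}.
From clues 1–2: Isla → day 3, Jonas → day 4.
From clues 1–3: Daria → day 1, Rosa → day 2, Uma → day 5.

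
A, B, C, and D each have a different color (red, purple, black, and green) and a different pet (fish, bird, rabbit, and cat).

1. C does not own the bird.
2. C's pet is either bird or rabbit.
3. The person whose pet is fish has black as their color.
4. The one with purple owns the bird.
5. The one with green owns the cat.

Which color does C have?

With clues 1–3, black is impossible for C's color.
With clues 1–4, purple is impossible for C's color.
With clues 1–5, green is impossible for C's color.
That leaves red.

red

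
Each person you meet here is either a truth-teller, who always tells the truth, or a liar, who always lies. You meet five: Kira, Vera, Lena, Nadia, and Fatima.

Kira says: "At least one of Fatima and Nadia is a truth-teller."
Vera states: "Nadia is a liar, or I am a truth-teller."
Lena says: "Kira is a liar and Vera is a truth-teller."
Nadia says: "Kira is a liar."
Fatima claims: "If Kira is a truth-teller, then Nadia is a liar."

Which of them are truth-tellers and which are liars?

Consider Kira. Suppose Kira is a liar.
Then no assignment of the remaining roles makes every statement match its speaker's type — contradiction.
So Kira is a truth-teller.
With that fixed, Lena's statement is false, so Lena is a liar.
With that fixed, Nadia's statement is false, so Nadia is a liar.
With that fixed, Fatima's statement is true, so Fatima is a truth-teller.
With that fixed, Vera's statement is true, so Vera is a truth-teller.

Kira: truth-teller, Vera: truth-teller, Lena: liar, Nadia: liar, Fatima: truth-teller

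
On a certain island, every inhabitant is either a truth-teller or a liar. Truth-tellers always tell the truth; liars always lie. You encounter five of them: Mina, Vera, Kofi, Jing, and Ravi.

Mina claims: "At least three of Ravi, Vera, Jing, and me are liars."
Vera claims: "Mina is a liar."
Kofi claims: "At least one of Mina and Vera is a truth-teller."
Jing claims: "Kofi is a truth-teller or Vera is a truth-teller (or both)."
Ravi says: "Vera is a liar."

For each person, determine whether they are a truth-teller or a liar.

Consider Mina. Suppose Mina is a truth-teller.
Then no assignment of the remaining roles makes every statement match its speaker's type — contradiction.
So Mina is a liar.
With that fixed, Vera's statement is true, so Vera is a truth-teller.
With that fixed, Kofi's statement is true, so Kofi is a truth-teller.
With that fixed, Jing's statement is true, so Jing is a truth-teller.
With that fixed, Ravi's statement is false, so Ravi is a liar.

Mina: liar, Vera: truth-teller, Kofi: truth-teller, Jing: truth-teller, Ravi: liar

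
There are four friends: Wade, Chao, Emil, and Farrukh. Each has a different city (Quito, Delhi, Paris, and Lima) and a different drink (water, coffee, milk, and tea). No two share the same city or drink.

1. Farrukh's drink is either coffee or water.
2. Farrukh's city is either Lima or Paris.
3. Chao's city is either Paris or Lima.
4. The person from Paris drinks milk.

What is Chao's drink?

With clues 1–4, coffee, tea, and water are impossible for Chao's drink.
That leaves milk.

milk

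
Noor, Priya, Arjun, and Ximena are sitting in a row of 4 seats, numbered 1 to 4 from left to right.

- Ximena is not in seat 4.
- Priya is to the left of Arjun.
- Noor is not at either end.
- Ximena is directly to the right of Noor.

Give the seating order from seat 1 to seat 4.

From clue 1: Ximena is in {1,2,3}.
From clues 1–2: Priya is in {1,2,3}.
From clues 1–3: Arjun → seat 4.
From clues 1–4: Priya → seat 1, Noor → seat 2, Ximena → seat 3.

Priya, Noor, Ximena, Arjun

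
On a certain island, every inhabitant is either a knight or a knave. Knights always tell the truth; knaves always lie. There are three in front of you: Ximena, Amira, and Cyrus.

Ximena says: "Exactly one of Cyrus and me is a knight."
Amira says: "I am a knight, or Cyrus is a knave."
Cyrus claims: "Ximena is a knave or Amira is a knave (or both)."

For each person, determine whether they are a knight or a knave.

Ximena: knight, Amira: knight, Cyrus: knave

Consider Ximena. Suppose Ximena is a knave.
Then no assignment of the remaining roles makes every statement match its speaker's type — contradiction.
So Ximena is a knight.
Consider Amira. Suppose Amira is a knave.
Then no assignment of the remaining roles makes every statement match its speaker's type — contradiction.
So Amira is a knight.
With that fixed, Cyrus's statement is false, so Cyrus is a knave.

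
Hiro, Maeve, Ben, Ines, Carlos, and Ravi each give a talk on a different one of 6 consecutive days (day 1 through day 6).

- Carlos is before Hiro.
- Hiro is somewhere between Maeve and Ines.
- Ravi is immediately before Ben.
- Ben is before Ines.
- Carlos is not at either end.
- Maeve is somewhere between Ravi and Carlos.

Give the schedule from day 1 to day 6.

Ravi, Ben, Maeve, Carlos, Hiro, Ines

From clue 1: Hiro is in {2,3,4,5,6}.
From clues 1–2: Hiro is in {3,4,5}.
From clues 1–3: Hiro is in {3,5}.
From clues 1–6: Ravi → day 1, Ben → day 2, Maeve → day 3, Carlos → day 4, Hiro → day 5, Ines → day 6.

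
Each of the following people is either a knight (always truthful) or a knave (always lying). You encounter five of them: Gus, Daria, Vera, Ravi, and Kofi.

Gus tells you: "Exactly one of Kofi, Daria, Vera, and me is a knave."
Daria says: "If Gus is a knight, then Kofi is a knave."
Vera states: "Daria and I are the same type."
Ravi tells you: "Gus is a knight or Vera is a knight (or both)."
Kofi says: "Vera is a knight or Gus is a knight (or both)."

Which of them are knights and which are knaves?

Consider Gus. Suppose Gus is a knight.
Then no assignment of the remaining roles makes every statement match its speaker's type — contradiction.
So Gus is a knave.
With that fixed, Daria's statement is true, so Daria is a knight.
Consider Vera. Suppose Vera is a knight.
Then no assignment of the remaining roles makes every statement match its speaker's type — contradiction.
So Vera is a knave.
With that fixed, Ravi's statement is false, so Ravi is a knave.
With that fixed, Kofi's statement is false, so Kofi is a knave.

Gus: knave, Daria: knight, Vera: knave, Ravi: knave, Kofi: knave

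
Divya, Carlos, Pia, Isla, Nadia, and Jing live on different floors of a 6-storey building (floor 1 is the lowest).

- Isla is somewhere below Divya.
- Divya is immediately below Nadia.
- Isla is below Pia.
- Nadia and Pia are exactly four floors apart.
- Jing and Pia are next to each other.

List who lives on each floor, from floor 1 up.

Isla, Pia, Jing, Carlos, Divya, Nadia

From clue 1: Divya is in {2,3,4,5,6}.
From clues 1–2: Divya is in {2,3,4,5}.
From clues 1–3: Isla is in {1,2,3}.
From clues 1–4: Isla → floor 1, Pia → floor 2, Divya → floor 5, Nadia → floor 6.
From clues 1–5: Jing → floor 3, Carlos → floor 4.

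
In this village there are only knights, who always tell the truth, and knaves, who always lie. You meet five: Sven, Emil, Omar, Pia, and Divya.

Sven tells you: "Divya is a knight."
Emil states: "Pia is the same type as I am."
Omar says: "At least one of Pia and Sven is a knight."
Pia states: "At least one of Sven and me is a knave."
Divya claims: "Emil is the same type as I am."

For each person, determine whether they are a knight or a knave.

Consider Sven. Suppose Sven is a knight.
Then whichever role Pia has, Pia's statement has the wrong truth value — contradiction.
So Sven is a knave.
With that fixed, Pia's statement is true, so Pia is a knight.
With that fixed, Omar's statement is true, so Omar is a knight.
Consider Emil. Suppose Emil is a knave.
Then whichever role Divya has, Divya's statement has the wrong truth value — contradiction.
So Emil is a knight.
Consider Divya. Suppose Divya is a knight.
Then Sven's statement comes out true, contradicting Sven being a knave.
So Divya is a knave.

Sven: knave, Emil: knight, Omar: knight, Pia: knight, Divya: knave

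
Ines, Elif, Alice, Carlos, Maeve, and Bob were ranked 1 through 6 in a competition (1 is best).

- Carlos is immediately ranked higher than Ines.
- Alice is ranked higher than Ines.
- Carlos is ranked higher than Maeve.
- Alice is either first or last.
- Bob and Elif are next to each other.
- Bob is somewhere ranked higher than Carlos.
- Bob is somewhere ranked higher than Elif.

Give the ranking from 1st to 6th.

Alice, Bob, Elif, Carlos, Ines, Maeve

From clue 1: Ines is in {2,3,4,5,6}.
From clues 1–2: Ines is in {3,4,5,6}.
From clues 1–3: Ines is in {3,4,5}.
From clues 1–4: Alice → rank 1.
From clues 1–5: Ines is in {3,5}.
From clues 1–6: Carlos → rank 4, Ines → rank 5, Maeve → rank 6.
From clues 1–7: Bob → rank 2, Elif → rank 3.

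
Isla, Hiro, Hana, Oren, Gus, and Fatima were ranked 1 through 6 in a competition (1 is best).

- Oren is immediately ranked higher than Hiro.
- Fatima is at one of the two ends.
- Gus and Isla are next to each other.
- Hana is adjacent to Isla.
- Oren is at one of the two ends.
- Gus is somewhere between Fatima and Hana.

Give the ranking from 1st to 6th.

Oren, Hiro, Hana, Isla, Gus, Fatima

From clue 1: Hiro is in {2,3,4,5,6}.
From clues 1–2: Fatima is in {1,6}.
From clues 1–5: Oren → rank 1, Hiro → rank 2, Isla → rank 4, Fatima → rank 6.
From clues 1–6: Hana → rank 3, Gus → rank 5.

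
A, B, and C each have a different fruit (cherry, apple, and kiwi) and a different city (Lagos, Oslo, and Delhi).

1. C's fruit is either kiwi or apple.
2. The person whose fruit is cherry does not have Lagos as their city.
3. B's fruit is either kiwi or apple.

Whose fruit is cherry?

A

Clue 1 rules out C for the one with fruit cherry.
With clues 1–3, B is impossible for the one with fruit cherry.
That leaves A.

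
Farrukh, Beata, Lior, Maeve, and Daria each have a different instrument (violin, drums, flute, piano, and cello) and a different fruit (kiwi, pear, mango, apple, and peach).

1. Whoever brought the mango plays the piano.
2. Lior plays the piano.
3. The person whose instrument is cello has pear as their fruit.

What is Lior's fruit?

With clues 1–2, apple, kiwi, peach, and pear are impossible for Lior's fruit.
That leaves mango.

mango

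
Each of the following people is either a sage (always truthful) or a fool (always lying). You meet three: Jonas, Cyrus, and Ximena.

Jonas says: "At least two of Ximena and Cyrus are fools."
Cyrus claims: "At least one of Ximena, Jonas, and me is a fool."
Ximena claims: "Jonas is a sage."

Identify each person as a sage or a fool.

Consider Jonas. Suppose Jonas is a sage.
Then no assignment of the remaining roles makes every statement match its speaker's type — contradiction.
So Jonas is a fool.
With that fixed, Cyrus's statement is true, so Cyrus is a sage.
With that fixed, Ximena's statement is false, so Ximena is a fool.

Jonas: fool, Cyrus: sage, Ximena: fool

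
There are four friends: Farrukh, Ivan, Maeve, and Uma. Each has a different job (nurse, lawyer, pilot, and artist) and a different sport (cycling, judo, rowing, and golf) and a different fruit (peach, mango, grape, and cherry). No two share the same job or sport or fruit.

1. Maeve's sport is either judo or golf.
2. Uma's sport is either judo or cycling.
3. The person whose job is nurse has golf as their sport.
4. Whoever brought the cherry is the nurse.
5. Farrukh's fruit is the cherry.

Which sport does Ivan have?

With clues 1–5, cycling, golf, and judo are impossible for Ivan's sport.
That leaves rowing.

rowing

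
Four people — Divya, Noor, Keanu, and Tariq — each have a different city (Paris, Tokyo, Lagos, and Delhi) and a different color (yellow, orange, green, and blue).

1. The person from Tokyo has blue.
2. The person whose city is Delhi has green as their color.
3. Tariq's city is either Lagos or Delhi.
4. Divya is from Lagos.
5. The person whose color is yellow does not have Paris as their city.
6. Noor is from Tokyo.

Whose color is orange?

Keanu

With clues 1–4, Tariq is impossible for the one with color orange.
With clues 1–5, Divya is impossible for the one with color orange.
With clues 1–6, Noor is impossible for the one with color orange.
That leaves Keanu.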